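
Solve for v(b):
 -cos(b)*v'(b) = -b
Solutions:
 v(b) = C1 + Integral(b/cos(b), b)


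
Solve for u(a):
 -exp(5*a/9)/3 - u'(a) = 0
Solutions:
 u(a) = C1 - 3*exp(5*a/9)/5


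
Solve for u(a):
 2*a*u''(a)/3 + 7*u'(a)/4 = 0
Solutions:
 u(a) = C1 + C2/a^(13/8)


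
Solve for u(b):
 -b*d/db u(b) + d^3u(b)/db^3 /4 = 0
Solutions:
 u(b) = C1 + Integral(C2*airyai(2^(2/3)*b) + C3*airybi(2^(2/3)*b), b)


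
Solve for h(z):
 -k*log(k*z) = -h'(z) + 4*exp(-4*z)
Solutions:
 h(z) = C1 + k*z*log(k*z) - k*z - exp(-4*z)


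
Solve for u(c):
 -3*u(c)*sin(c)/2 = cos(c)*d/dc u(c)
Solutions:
 u(c) = C1*cos(c)^(3/2)


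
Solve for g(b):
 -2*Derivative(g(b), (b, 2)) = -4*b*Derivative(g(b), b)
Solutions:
 g(b) = C1 + C2*erfi(b)


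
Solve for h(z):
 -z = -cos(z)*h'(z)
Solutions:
 h(z) = C1 + Integral(z/cos(z), z)


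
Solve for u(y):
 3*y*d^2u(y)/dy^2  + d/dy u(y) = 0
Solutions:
 u(y) = C1 + C2*y^(2/3)


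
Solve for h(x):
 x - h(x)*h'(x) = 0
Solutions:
 h(x) = -sqrt(C1 + x^2)
 h(x) = sqrt(C1 + x^2)


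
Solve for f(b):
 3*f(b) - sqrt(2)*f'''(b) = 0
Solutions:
 f(b) = C3*exp(2^(5/6)*3^(1/3)*b/2) + (C1*sin(6^(5/6)*b/4) + C2*cos(6^(5/6)*b/4))*exp(-2^(5/6)*3^(1/3)*b/4)


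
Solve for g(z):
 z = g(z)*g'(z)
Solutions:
 g(z) = -sqrt(C1 + z^2)
 g(z) = sqrt(C1 + z^2)


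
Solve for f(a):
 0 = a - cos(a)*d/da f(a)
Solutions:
 f(a) = C1 + Integral(a/cos(a), a)


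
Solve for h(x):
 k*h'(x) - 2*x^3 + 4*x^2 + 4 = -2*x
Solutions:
 h(x) = C1 + x^4/(2*k) - 4*x^3/(3*k) - x^2/k - 4*x/k


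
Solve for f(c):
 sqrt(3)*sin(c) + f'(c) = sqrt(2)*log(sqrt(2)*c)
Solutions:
 f(c) = C1 + sqrt(2)*c*(log(c) - 1) + sqrt(2)*c*log(2)/2 + sqrt(3)*cos(c)


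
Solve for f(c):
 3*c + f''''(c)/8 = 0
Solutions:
 f(c) = C1 + C2*c + C3*c^2 + C4*c^3 - c^5/5


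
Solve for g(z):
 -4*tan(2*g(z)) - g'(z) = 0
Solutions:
 g(z) = -asin(C1*exp(-8*z))/2 + pi/2
 g(z) = asin(C1*exp(-8*z))/2


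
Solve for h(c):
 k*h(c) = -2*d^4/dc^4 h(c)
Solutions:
 h(c) = C1*exp(-2^(3/4)*c*(-k)^(1/4)/2) + C2*exp(2^(3/4)*c*(-k)^(1/4)/2) + C3*exp(-2^(3/4)*I*c*(-k)^(1/4)/2) + C4*exp(2^(3/4)*I*c*(-k)^(1/4)/2)


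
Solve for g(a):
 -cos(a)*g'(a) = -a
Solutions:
 g(a) = C1 + Integral(a/cos(a), a)


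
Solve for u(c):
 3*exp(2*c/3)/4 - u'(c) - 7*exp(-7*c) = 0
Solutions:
 u(c) = C1 + 9*exp(2*c/3)/8 + exp(-7*c)


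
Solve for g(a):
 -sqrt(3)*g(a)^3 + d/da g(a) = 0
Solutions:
 g(a) = -sqrt(2)*sqrt(-1/(C1 + sqrt(3)*a))/2
 g(a) = sqrt(2)*sqrt(-1/(C1 + sqrt(3)*a))/2


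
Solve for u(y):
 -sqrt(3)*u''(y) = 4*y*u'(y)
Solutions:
 u(y) = C1 + C2*erf(sqrt(2)*3^(3/4)*y/3)


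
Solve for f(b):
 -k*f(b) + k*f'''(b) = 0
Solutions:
 f(b) = C3*exp(b) + (C1*sin(sqrt(3)*b/2) + C2*cos(sqrt(3)*b/2))*exp(-b/2)


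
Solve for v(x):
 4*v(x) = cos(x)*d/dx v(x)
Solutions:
 v(x) = C1*(sin(x)^2 + 2*sin(x) + 1)/(sin(x)^2 - 2*sin(x) + 1)


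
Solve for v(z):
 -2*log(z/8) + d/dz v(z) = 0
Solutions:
 v(z) = C1 + 2*z*log(z) - z*log(64) - 2*z


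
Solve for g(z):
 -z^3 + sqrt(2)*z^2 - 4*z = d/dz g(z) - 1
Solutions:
 g(z) = C1 - z^4/4 + sqrt(2)*z^3/3 - 2*z^2 + z


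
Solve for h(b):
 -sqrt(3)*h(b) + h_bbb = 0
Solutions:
 h(b) = C3*exp(3^(1/6)*b) + (C1*sin(3^(2/3)*b/2) + C2*cos(3^(2/3)*b/2))*exp(-3^(1/6)*b/2)


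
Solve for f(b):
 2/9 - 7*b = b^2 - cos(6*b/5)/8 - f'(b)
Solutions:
 f(b) = C1 + b^3/3 + 7*b^2/2 - 2*b/9 - 5*sin(6*b/5)/48


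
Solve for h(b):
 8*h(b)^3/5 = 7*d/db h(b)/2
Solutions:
 h(b) = -sqrt(70)*sqrt(-1/(C1 + 16*b))/2
 h(b) = sqrt(70)*sqrt(-1/(C1 + 16*b))/2


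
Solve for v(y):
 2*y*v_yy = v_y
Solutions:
 v(y) = C1 + C2*y^(3/2)


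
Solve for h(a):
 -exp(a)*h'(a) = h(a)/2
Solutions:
 h(a) = C1*exp(exp(-a)/2)


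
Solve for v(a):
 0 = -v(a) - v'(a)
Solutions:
 v(a) = C1*exp(-a)


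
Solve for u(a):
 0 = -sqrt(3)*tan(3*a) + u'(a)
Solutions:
 u(a) = C1 - sqrt(3)*log(cos(3*a))/3


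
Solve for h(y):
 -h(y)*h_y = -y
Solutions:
 h(y) = -sqrt(C1 + y^2)
 h(y) = sqrt(C1 + y^2)


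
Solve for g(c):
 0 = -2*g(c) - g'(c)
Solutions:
 g(c) = C1*exp(-2*c)


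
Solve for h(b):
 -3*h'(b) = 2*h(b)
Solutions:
 h(b) = C1*exp(-2*b/3)


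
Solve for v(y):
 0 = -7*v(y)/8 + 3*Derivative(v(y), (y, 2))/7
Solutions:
 v(y) = C1*exp(-7*sqrt(6)*y/12) + C2*exp(7*sqrt(6)*y/12)


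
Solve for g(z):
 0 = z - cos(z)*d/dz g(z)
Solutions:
 g(z) = C1 + Integral(z/cos(z), z)


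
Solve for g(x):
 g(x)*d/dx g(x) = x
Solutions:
 g(x) = -sqrt(C1 + x^2)
 g(x) = sqrt(C1 + x^2)


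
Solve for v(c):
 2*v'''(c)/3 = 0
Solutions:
 v(c) = C1 + C2*c + C3*c^2


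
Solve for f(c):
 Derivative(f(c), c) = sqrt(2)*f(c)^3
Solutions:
 f(c) = -sqrt(2)*sqrt(-1/(C1 + sqrt(2)*c))/2
 f(c) = sqrt(2)*sqrt(-1/(C1 + sqrt(2)*c))/2


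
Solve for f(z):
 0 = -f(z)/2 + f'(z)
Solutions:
 f(z) = C1*exp(z/2)


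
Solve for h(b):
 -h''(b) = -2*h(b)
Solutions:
 h(b) = C1*exp(-sqrt(2)*b) + C2*exp(sqrt(2)*b)


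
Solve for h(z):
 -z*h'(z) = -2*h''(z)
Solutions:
 h(z) = C1 + C2*erfi(z/2)


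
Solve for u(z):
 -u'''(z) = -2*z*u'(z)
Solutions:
 u(z) = C1 + Integral(C2*airyai(2^(1/3)*z) + C3*airybi(2^(1/3)*z), z)


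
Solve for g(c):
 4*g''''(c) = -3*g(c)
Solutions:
 g(c) = (C1*sin(3^(1/4)*c/2) + C2*cos(3^(1/4)*c/2))*exp(-3^(1/4)*c/2) + (C3*sin(3^(1/4)*c/2) + C4*cos(3^(1/4)*c/2))*exp(3^(1/4)*c/2)


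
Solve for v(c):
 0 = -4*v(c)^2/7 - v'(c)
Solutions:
 v(c) = 7/(C1 + 4*c)


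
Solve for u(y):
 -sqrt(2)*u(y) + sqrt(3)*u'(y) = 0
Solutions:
 u(y) = C1*exp(sqrt(6)*y/3)


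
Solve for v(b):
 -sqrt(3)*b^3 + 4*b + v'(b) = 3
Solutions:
 v(b) = C1 + sqrt(3)*b^4/4 - 2*b^2 + 3*b


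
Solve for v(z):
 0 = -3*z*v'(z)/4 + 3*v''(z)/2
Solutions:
 v(z) = C1 + C2*erfi(z/2)


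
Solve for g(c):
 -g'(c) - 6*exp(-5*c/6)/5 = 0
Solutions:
 g(c) = C1 + 36*exp(-5*c/6)/25


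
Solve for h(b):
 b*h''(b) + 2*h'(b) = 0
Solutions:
 h(b) = C1 + C2/b


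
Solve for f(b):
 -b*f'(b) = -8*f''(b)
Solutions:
 f(b) = C1 + C2*erfi(b/4)


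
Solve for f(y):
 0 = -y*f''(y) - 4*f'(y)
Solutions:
 f(y) = C1 + C2/y^3


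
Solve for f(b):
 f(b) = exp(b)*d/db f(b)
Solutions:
 f(b) = C1*exp(-exp(-b))


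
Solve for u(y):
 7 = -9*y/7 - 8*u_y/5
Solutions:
 u(y) = C1 - 45*y^2/112 - 35*y/8


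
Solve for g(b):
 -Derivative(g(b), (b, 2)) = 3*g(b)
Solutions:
 g(b) = C1*sin(sqrt(3)*b) + C2*cos(sqrt(3)*b)


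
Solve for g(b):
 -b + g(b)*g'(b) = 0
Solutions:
 g(b) = -sqrt(C1 + b^2)
 g(b) = sqrt(C1 + b^2)


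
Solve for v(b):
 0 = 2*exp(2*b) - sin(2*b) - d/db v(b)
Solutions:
 v(b) = C1 + exp(2*b) + cos(2*b)/2


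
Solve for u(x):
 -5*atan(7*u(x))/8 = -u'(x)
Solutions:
 Integral(1/atan(7*_y), (_y, u(x))) = C1 + 5*x/8


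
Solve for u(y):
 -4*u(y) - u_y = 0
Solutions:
 u(y) = C1*exp(-4*y)


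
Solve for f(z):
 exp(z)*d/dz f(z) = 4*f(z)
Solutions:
 f(z) = C1*exp(-4*exp(-z))


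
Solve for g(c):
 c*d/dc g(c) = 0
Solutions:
 g(c) = C1


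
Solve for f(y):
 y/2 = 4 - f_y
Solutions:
 f(y) = C1 - y^2/4 + 4*y


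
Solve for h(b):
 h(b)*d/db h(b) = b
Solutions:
 h(b) = -sqrt(C1 + b^2)
 h(b) = sqrt(C1 + b^2)


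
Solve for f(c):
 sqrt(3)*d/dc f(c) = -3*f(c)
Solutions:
 f(c) = C1*exp(-sqrt(3)*c)


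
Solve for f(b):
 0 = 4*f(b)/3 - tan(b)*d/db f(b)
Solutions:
 f(b) = C1*sin(b)^(4/3)


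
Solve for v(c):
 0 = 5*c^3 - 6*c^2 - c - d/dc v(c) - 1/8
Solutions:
 v(c) = C1 + 5*c^4/4 - 2*c^3 - c^2/2 - c/8


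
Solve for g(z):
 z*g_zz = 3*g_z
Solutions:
 g(z) = C1 + C2*z^4


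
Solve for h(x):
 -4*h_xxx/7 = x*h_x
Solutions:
 h(x) = C1 + Integral(C2*airyai(-14^(1/3)*x/2) + C3*airybi(-14^(1/3)*x/2), x)


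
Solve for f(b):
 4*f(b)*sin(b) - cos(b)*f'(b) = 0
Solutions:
 f(b) = C1/cos(b)^4


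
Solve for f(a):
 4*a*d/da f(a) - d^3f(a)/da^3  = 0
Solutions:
 f(a) = C1 + Integral(C2*airyai(2^(2/3)*a) + C3*airybi(2^(2/3)*a), a)


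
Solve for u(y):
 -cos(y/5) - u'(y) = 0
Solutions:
 u(y) = C1 - 5*sin(y/5)


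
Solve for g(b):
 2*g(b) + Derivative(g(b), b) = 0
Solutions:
 g(b) = C1*exp(-2*b)


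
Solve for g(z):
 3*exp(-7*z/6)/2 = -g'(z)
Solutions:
 g(z) = C1 + 9*exp(-7*z/6)/7


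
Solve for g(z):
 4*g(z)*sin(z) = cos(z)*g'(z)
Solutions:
 g(z) = C1/cos(z)^4


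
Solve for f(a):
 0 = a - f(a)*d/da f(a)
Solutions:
 f(a) = -sqrt(C1 + a^2)
 f(a) = sqrt(C1 + a^2)


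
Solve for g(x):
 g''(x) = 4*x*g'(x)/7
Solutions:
 g(x) = C1 + C2*erfi(sqrt(14)*x/7)


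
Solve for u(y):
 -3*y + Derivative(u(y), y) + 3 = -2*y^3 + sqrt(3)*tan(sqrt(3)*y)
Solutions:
 u(y) = C1 - y^4/2 + 3*y^2/2 - 3*y - log(cos(sqrt(3)*y))


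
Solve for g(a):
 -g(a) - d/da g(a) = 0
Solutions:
 g(a) = C1*exp(-a)


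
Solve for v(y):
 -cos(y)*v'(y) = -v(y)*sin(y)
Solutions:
 v(y) = C1/cos(y)


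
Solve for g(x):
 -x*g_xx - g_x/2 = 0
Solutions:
 g(x) = C1 + C2*sqrt(x)


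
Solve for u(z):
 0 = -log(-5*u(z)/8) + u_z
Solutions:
 -Integral(1/(log(-_y) - 3*log(2) + log(5)), (_y, u(z))) = C1 - z


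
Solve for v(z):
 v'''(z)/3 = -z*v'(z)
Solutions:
 v(z) = C1 + Integral(C2*airyai(-3^(1/3)*z) + C3*airybi(-3^(1/3)*z), z)


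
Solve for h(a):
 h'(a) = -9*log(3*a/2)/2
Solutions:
 h(a) = C1 - 9*a*log(a)/2 - 9*a*log(3)/2 + 9*a*log(2)/2 + 9*a/2


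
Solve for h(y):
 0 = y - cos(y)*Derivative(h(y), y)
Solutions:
 h(y) = C1 + Integral(y/cos(y), y)


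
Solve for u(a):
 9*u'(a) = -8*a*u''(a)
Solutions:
 u(a) = C1 + C2/a^(1/8)


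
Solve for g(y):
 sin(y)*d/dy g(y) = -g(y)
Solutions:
 g(y) = C1*sqrt(cos(y) + 1)/sqrt(cos(y) - 1)


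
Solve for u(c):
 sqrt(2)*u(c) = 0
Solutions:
 u(c) = 0


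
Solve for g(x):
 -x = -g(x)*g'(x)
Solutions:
 g(x) = -sqrt(C1 + x^2)
 g(x) = sqrt(C1 + x^2)


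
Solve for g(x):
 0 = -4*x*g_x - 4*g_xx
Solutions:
 g(x) = C1 + C2*erf(sqrt(2)*x/2)


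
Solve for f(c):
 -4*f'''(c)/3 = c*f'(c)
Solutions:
 f(c) = C1 + Integral(C2*airyai(-6^(1/3)*c/2) + C3*airybi(-6^(1/3)*c/2), c)


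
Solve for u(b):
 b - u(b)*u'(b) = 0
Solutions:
 u(b) = -sqrt(C1 + b^2)
 u(b) = sqrt(C1 + b^2)


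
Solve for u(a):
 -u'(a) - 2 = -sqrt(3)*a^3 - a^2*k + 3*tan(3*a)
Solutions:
 u(a) = C1 + sqrt(3)*a^4/4 + a^3*k/3 - 2*a + log(cos(3*a))


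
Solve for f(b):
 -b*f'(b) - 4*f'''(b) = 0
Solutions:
 f(b) = C1 + Integral(C2*airyai(-2^(1/3)*b/2) + C3*airybi(-2^(1/3)*b/2), b)


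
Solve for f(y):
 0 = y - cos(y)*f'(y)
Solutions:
 f(y) = C1 + Integral(y/cos(y), y)


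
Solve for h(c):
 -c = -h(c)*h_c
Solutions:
 h(c) = -sqrt(C1 + c^2)
 h(c) = sqrt(C1 + c^2)


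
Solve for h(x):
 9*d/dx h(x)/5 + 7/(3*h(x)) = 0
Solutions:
 h(x) = -sqrt(C1 - 210*x)/9
 h(x) = sqrt(C1 - 210*x)/9


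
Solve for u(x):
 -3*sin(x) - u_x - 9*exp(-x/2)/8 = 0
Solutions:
 u(x) = C1 + 3*cos(x) + 9*exp(-x/2)/4


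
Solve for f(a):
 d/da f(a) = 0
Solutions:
 f(a) = C1


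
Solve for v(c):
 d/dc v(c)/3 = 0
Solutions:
 v(c) = C1


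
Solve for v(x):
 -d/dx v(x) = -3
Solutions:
 v(x) = C1 + 3*x


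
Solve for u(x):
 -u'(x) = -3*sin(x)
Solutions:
 u(x) = C1 - 3*cos(x)


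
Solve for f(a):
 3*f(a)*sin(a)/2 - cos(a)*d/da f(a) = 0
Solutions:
 f(a) = C1/cos(a)^(3/2)


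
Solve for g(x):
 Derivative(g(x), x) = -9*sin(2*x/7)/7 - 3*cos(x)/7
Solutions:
 g(x) = C1 - 3*sin(x)/7 + 9*cos(2*x/7)/2


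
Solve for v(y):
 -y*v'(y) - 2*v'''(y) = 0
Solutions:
 v(y) = C1 + Integral(C2*airyai(-2^(2/3)*y/2) + C3*airybi(-2^(2/3)*y/2), y)


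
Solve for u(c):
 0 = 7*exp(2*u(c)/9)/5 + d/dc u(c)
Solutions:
 u(c) = 9*log(-sqrt(-1/(C1 - 7*c))) - 9*log(2) + 9*log(3) + 9*log(10)/2
 u(c) = 9*log(-1/(C1 - 7*c))/2 - 9*log(2) + 9*log(3) + 9*log(10)/2


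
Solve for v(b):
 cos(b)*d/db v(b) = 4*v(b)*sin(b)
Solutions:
 v(b) = C1/cos(b)^4


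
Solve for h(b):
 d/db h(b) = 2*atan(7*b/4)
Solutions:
 h(b) = C1 + 2*b*atan(7*b/4) - 4*log(49*b^2 + 16)/7


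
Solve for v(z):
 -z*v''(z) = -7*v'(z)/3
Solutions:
 v(z) = C1 + C2*z^(10/3)


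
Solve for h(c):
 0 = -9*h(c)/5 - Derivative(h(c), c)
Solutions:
 h(c) = C1*exp(-9*c/5)


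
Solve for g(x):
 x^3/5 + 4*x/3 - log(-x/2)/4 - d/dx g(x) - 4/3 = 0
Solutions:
 g(x) = C1 + x^4/20 + 2*x^2/3 - x*log(-x)/4 + x*(-13 + 3*log(2))/12


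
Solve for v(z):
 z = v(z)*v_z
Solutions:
 v(z) = -sqrt(C1 + z^2)
 v(z) = sqrt(C1 + z^2)


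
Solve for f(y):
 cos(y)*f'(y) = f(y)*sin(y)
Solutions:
 f(y) = C1/cos(y)


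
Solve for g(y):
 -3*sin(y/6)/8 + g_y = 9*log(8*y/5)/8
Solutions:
 g(y) = C1 + 9*y*log(y)/8 - 9*y*log(5)/8 - 9*y/8 + 27*y*log(2)/8 - 9*cos(y/6)/4


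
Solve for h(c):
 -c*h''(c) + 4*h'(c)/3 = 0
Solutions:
 h(c) = C1 + C2*c^(7/3)


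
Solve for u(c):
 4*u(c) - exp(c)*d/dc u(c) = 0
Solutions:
 u(c) = C1*exp(-4*exp(-c))


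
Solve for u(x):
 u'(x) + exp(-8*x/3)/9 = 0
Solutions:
 u(x) = C1 + exp(-8*x/3)/24


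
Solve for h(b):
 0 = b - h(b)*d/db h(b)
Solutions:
 h(b) = -sqrt(C1 + b^2)
 h(b) = sqrt(C1 + b^2)


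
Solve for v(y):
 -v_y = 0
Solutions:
 v(y) = C1


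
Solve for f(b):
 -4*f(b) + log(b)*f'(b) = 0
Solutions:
 f(b) = C1*exp(4*li(b))


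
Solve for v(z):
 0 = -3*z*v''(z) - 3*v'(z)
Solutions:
 v(z) = C1 + C2*log(z)


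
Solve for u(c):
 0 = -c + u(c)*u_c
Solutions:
 u(c) = -sqrt(C1 + c^2)
 u(c) = sqrt(C1 + c^2)


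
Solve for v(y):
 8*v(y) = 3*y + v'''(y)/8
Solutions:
 v(y) = C3*exp(4*y) + 3*y/8 + (C1*sin(2*sqrt(3)*y) + C2*cos(2*sqrt(3)*y))*exp(-2*y)


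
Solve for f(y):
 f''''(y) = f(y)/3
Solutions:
 f(y) = C1*exp(-3^(3/4)*y/3) + C2*exp(3^(3/4)*y/3) + C3*sin(3^(3/4)*y/3) + C4*cos(3^(3/4)*y/3)


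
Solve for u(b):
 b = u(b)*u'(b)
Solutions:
 u(b) = -sqrt(C1 + b^2)
 u(b) = sqrt(C1 + b^2)


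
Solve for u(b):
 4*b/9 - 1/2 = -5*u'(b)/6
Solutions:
 u(b) = C1 - 4*b^2/15 + 3*b/5


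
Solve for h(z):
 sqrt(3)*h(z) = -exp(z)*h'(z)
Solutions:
 h(z) = C1*exp(sqrt(3)*exp(-z))


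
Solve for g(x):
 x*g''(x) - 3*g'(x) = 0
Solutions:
 g(x) = C1 + C2*x^4


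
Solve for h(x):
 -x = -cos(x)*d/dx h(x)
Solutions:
 h(x) = C1 + Integral(x/cos(x), x)


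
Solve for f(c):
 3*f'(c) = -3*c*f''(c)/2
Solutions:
 f(c) = C1 + C2/c


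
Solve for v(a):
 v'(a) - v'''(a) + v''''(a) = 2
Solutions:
 v(a) = C1 + C2*exp(a*(2*2^(1/3)/(3*sqrt(69) + 25)^(1/3) + 4 + 2^(2/3)*(3*sqrt(69) + 25)^(1/3))/12)*sin(2^(1/3)*sqrt(3)*a*(-2^(1/3)*(3*sqrt(69) + 25)^(1/3) + 2/(3*sqrt(69) + 25)^(1/3))/12) + C3*exp(a*(2*2^(1/3)/(3*sqrt(69) + 25)^(1/3) + 4 + 2^(2/3)*(3*sqrt(69) + 25)^(1/3))/12)*cos(2^(1/3)*sqrt(3)*a*(-2^(1/3)*(3*sqrt(69) + 25)^(1/3) + 2/(3*sqrt(69) + 25)^(1/3))/12) + C4*exp(a*(-2^(2/3)*(3*sqrt(69) + 25)^(1/3) - 2*2^(1/3)/(3*sqrt(69) + 25)^(1/3) + 2)/6) + 2*a


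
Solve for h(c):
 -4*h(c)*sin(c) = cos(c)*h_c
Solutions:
 h(c) = C1*cos(c)^4


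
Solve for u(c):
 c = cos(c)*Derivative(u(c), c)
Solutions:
 u(c) = C1 + Integral(c/cos(c), c)


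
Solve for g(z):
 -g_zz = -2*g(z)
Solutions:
 g(z) = C1*exp(-sqrt(2)*z) + C2*exp(sqrt(2)*z)


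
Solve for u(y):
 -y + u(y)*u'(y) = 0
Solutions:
 u(y) = -sqrt(C1 + y^2)
 u(y) = sqrt(C1 + y^2)


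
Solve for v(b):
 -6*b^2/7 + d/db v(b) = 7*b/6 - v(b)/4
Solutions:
 v(b) = C1*exp(-b/4) + 24*b^2/7 - 478*b/21 + 1912/21


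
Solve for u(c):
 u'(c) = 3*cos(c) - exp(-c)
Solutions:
 u(c) = C1 + 3*sin(c) + exp(-c)


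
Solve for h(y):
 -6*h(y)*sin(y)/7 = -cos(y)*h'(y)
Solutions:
 h(y) = C1/cos(y)^(6/7)


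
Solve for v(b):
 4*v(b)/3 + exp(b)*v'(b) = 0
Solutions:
 v(b) = C1*exp(4*exp(-b)/3)


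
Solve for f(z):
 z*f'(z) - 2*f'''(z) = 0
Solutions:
 f(z) = C1 + Integral(C2*airyai(2^(2/3)*z/2) + C3*airybi(2^(2/3)*z/2), z)


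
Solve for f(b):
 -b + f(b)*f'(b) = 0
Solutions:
 f(b) = -sqrt(C1 + b^2)
 f(b) = sqrt(C1 + b^2)


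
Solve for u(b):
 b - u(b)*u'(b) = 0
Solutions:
 u(b) = -sqrt(C1 + b^2)
 u(b) = sqrt(C1 + b^2)


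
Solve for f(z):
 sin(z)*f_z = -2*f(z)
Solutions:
 f(z) = C1*(cos(z) + 1)/(cos(z) - 1)


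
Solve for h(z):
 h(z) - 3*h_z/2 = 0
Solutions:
 h(z) = C1*exp(2*z/3)


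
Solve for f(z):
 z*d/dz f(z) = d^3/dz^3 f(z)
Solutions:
 f(z) = C1 + Integral(C2*airyai(z) + C3*airybi(z), z)


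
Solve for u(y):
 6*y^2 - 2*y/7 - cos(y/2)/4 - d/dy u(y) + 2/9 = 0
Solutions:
 u(y) = C1 + 2*y^3 - y^2/7 + 2*y/9 - sin(y/2)/2


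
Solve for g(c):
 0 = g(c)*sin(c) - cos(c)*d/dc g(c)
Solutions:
 g(c) = C1/cos(c)


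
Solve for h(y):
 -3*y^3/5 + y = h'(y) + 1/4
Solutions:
 h(y) = C1 - 3*y^4/20 + y^2/2 - y/4


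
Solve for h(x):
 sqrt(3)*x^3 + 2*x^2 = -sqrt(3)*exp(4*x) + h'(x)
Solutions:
 h(x) = C1 + sqrt(3)*x^4/4 + 2*x^3/3 + sqrt(3)*exp(4*x)/4


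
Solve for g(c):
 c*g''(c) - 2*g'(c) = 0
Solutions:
 g(c) = C1 + C2*c^3


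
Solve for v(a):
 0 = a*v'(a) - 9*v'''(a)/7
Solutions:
 v(a) = C1 + Integral(C2*airyai(21^(1/3)*a/3) + C3*airybi(21^(1/3)*a/3), a)


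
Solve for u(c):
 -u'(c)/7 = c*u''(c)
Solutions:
 u(c) = C1 + C2*c^(6/7)


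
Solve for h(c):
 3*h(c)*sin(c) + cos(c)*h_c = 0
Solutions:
 h(c) = C1*cos(c)^3


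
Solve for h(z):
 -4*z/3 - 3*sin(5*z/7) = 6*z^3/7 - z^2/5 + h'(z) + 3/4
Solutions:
 h(z) = C1 - 3*z^4/14 + z^3/15 - 2*z^2/3 - 3*z/4 + 21*cos(5*z/7)/5


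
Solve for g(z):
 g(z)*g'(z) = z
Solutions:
 g(z) = -sqrt(C1 + z^2)
 g(z) = sqrt(C1 + z^2)


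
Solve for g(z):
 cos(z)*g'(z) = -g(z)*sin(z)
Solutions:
 g(z) = C1*cos(z)


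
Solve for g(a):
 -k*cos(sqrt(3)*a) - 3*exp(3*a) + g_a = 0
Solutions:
 g(a) = C1 + sqrt(3)*k*sin(sqrt(3)*a)/3 + exp(3*a)


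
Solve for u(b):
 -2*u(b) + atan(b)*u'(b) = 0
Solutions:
 u(b) = C1*exp(2*Integral(1/atan(b), b))


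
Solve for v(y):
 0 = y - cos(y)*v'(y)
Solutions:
 v(y) = C1 + Integral(y/cos(y), y)


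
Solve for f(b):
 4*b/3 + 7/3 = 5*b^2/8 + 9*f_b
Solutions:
 f(b) = C1 - 5*b^3/216 + 2*b^2/27 + 7*b/27


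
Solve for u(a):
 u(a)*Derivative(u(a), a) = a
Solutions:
 u(a) = -sqrt(C1 + a^2)
 u(a) = sqrt(C1 + a^2)


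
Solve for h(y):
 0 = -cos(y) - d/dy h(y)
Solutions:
 h(y) = C1 - sin(y)


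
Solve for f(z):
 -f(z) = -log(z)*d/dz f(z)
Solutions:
 f(z) = C1*exp(li(z))


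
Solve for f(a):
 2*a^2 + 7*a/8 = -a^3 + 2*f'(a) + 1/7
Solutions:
 f(a) = C1 + a^4/8 + a^3/3 + 7*a^2/32 - a/14


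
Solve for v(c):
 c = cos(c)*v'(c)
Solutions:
 v(c) = C1 + Integral(c/cos(c), c)


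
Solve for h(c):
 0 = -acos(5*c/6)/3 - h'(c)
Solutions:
 h(c) = C1 - c*acos(5*c/6)/3 + sqrt(36 - 25*c^2)/15


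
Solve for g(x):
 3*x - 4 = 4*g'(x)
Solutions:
 g(x) = C1 + 3*x^2/8 - x


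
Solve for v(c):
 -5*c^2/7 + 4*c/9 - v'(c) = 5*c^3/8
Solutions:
 v(c) = C1 - 5*c^4/32 - 5*c^3/21 + 2*c^2/9


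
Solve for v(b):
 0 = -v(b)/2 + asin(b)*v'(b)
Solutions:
 v(b) = C1*exp(Integral(1/asin(b), b)/2)


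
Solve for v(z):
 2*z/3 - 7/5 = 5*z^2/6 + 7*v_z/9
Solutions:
 v(z) = C1 - 5*z^3/14 + 3*z^2/7 - 9*z/5


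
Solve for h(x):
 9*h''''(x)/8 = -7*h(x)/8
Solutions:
 h(x) = (C1*sin(sqrt(6)*7^(1/4)*x/6) + C2*cos(sqrt(6)*7^(1/4)*x/6))*exp(-sqrt(6)*7^(1/4)*x/6) + (C3*sin(sqrt(6)*7^(1/4)*x/6) + C4*cos(sqrt(6)*7^(1/4)*x/6))*exp(sqrt(6)*7^(1/4)*x/6)


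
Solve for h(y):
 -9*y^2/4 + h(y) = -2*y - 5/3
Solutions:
 h(y) = 9*y^2/4 - 2*y - 5/3


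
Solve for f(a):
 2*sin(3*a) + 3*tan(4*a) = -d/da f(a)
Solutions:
 f(a) = C1 + 3*log(cos(4*a))/4 + 2*cos(3*a)/3


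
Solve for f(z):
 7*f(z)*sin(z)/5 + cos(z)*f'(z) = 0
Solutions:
 f(z) = C1*cos(z)^(7/5)


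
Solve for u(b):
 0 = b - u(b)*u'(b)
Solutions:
 u(b) = -sqrt(C1 + b^2)
 u(b) = sqrt(C1 + b^2)


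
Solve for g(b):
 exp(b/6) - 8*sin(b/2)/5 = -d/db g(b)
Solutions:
 g(b) = C1 - 6*exp(b/6) - 16*cos(b/2)/5


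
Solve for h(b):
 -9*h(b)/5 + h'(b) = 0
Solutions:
 h(b) = C1*exp(9*b/5)


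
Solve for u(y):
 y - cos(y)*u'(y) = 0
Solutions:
 u(y) = C1 + Integral(y/cos(y), y)


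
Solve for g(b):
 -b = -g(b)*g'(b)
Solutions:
 g(b) = -sqrt(C1 + b^2)
 g(b) = sqrt(C1 + b^2)


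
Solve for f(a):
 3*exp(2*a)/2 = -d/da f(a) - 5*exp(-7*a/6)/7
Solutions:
 f(a) = C1 - 3*exp(2*a)/4 + 30*exp(-7*a/6)/49


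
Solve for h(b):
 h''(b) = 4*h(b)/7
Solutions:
 h(b) = C1*exp(-2*sqrt(7)*b/7) + C2*exp(2*sqrt(7)*b/7)


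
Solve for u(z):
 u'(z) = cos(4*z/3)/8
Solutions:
 u(z) = C1 + 3*sin(4*z/3)/32


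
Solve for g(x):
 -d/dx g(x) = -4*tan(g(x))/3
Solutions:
 g(x) = pi - asin(C1*exp(4*x/3))
 g(x) = asin(C1*exp(4*x/3))


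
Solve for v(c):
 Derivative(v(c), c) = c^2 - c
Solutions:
 v(c) = C1 + c^3/3 - c^2/2


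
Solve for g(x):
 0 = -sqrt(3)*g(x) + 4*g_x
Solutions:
 g(x) = C1*exp(sqrt(3)*x/4)


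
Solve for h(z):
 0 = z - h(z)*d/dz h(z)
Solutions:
 h(z) = -sqrt(C1 + z^2)
 h(z) = sqrt(C1 + z^2)


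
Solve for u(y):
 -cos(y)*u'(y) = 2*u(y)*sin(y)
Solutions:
 u(y) = C1*cos(y)^2


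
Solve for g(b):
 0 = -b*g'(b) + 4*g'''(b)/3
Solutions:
 g(b) = C1 + Integral(C2*airyai(6^(1/3)*b/2) + C3*airybi(6^(1/3)*b/2), b)


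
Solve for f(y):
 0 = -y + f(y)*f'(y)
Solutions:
 f(y) = -sqrt(C1 + y^2)
 f(y) = sqrt(C1 + y^2)


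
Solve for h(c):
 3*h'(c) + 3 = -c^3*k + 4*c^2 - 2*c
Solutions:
 h(c) = C1 - c^4*k/12 + 4*c^3/9 - c^2/3 - c


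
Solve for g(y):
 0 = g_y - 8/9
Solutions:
 g(y) = C1 + 8*y/9


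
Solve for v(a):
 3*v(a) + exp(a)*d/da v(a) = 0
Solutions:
 v(a) = C1*exp(3*exp(-a))


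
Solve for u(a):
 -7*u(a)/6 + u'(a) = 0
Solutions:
 u(a) = C1*exp(7*a/6)


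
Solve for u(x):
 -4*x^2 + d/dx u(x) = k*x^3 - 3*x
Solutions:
 u(x) = C1 + k*x^4/4 + 4*x^3/3 - 3*x^2/2


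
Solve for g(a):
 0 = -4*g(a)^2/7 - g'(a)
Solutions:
 g(a) = 7/(C1 + 4*a)


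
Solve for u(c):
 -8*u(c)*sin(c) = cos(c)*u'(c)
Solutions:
 u(c) = C1*cos(c)^8


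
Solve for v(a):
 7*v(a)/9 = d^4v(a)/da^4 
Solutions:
 v(a) = C1*exp(-sqrt(3)*7^(1/4)*a/3) + C2*exp(sqrt(3)*7^(1/4)*a/3) + C3*sin(sqrt(3)*7^(1/4)*a/3) + C4*cos(sqrt(3)*7^(1/4)*a/3)


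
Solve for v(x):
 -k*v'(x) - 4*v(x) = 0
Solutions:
 v(x) = C1*exp(-4*x/k)


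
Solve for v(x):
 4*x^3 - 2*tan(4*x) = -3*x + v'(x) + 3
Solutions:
 v(x) = C1 + x^4 + 3*x^2/2 - 3*x + log(cos(4*x))/2


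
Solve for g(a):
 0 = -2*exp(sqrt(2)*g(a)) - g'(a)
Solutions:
 g(a) = sqrt(2)*(2*log(1/(C1 + 2*a)) - log(2))/4


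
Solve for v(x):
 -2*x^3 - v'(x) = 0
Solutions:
 v(x) = C1 - x^4/2


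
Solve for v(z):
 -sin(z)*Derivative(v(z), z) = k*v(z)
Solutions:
 v(z) = C1*exp(k*(-log(cos(z) - 1) + log(cos(z) + 1))/2)


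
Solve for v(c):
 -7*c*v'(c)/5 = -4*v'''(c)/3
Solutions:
 v(c) = C1 + Integral(C2*airyai(1050^(1/3)*c/10) + C3*airybi(1050^(1/3)*c/10), c)


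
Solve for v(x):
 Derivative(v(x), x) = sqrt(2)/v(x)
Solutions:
 v(x) = -sqrt(C1 + 2*sqrt(2)*x)
 v(x) = sqrt(C1 + 2*sqrt(2)*x)


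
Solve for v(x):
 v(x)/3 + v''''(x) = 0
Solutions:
 v(x) = (C1*sin(sqrt(2)*3^(3/4)*x/6) + C2*cos(sqrt(2)*3^(3/4)*x/6))*exp(-sqrt(2)*3^(3/4)*x/6) + (C3*sin(sqrt(2)*3^(3/4)*x/6) + C4*cos(sqrt(2)*3^(3/4)*x/6))*exp(sqrt(2)*3^(3/4)*x/6)


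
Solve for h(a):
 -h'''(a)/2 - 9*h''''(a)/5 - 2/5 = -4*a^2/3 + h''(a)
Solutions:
 h(a) = C1 + C2*a + a^4/9 - 2*a^3/9 - 34*a^2/15 + (C3*sin(sqrt(695)*a/36) + C4*cos(sqrt(695)*a/36))*exp(-5*a/36)


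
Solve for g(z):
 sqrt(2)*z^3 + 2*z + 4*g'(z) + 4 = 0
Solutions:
 g(z) = C1 - sqrt(2)*z^4/16 - z^2/4 - z


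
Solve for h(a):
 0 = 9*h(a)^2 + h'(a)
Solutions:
 h(a) = 1/(C1 + 9*a)


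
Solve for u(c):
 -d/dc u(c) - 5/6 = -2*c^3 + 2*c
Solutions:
 u(c) = C1 + c^4/2 - c^2 - 5*c/6


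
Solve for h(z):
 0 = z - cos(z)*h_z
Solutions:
 h(z) = C1 + Integral(z/cos(z), z)


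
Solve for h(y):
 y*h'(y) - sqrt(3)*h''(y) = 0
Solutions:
 h(y) = C1 + C2*erfi(sqrt(2)*3^(3/4)*y/6)


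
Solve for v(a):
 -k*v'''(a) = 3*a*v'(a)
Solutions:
 v(a) = C1 + Integral(C2*airyai(3^(1/3)*a*(-1/k)^(1/3)) + C3*airybi(3^(1/3)*a*(-1/k)^(1/3)), a)


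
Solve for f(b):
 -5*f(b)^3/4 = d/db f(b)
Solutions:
 f(b) = -sqrt(2)*sqrt(-1/(C1 - 5*b))
 f(b) = sqrt(2)*sqrt(-1/(C1 - 5*b))


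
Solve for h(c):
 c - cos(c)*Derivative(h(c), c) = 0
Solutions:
 h(c) = C1 + Integral(c/cos(c), c)


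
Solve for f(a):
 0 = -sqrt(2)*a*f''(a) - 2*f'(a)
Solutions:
 f(a) = C1 + C2*a^(1 - sqrt(2))


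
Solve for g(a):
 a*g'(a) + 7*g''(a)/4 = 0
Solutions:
 g(a) = C1 + C2*erf(sqrt(14)*a/7)


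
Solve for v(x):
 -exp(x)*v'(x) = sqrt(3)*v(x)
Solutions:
 v(x) = C1*exp(sqrt(3)*exp(-x))


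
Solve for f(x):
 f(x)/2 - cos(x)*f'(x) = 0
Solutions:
 f(x) = C1*(sin(x) + 1)^(1/4)/(sin(x) - 1)^(1/4)


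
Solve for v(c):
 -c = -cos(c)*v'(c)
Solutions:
 v(c) = C1 + Integral(c/cos(c), c)


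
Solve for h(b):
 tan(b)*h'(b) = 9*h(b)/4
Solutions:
 h(b) = C1*sin(b)^(9/4)


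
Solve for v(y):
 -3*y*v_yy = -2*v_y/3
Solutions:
 v(y) = C1 + C2*y^(11/9)


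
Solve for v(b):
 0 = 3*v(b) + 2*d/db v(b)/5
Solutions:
 v(b) = C1*exp(-15*b/2)


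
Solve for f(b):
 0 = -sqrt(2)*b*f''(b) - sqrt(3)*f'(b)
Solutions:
 f(b) = C1 + C2*b^(1 - sqrt(6)/2)


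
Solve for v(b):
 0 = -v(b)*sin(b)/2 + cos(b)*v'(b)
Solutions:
 v(b) = C1/sqrt(cos(b))


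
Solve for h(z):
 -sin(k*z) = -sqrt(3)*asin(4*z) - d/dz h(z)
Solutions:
 h(z) = C1 - sqrt(3)*(z*asin(4*z) + sqrt(1 - 16*z^2)/4) + Piecewise((-cos(k*z)/k, Ne(k, 0)), (0, True))


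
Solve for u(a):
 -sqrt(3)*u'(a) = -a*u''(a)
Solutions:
 u(a) = C1 + C2*a^(1 + sqrt(3))


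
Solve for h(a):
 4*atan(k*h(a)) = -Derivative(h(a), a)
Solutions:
 Integral(1/atan(_y*k), (_y, h(a))) = C1 - 4*a


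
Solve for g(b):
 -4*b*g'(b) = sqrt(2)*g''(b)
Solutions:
 g(b) = C1 + C2*erf(2^(1/4)*b)


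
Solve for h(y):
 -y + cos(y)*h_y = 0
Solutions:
 h(y) = C1 + Integral(y/cos(y), y)


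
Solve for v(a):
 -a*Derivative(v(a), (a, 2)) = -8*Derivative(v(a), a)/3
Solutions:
 v(a) = C1 + C2*a^(11/3)


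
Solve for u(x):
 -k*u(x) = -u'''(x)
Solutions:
 u(x) = C1*exp(k^(1/3)*x) + C2*exp(k^(1/3)*x*(-1 + sqrt(3)*I)/2) + C3*exp(-k^(1/3)*x*(1 + sqrt(3)*I)/2)


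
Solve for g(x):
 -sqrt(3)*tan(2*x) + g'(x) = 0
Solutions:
 g(x) = C1 - sqrt(3)*log(cos(2*x))/2


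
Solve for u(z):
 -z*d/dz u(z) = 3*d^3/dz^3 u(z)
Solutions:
 u(z) = C1 + Integral(C2*airyai(-3^(2/3)*z/3) + C3*airybi(-3^(2/3)*z/3), z)


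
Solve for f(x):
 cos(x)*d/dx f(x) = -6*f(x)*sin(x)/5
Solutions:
 f(x) = C1*cos(x)^(6/5)


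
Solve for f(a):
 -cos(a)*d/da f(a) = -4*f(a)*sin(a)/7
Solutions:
 f(a) = C1/cos(a)^(4/7)


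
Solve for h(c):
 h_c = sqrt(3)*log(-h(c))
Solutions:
 -li(-h(c)) = C1 + sqrt(3)*c


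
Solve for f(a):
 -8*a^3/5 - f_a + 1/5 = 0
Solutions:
 f(a) = C1 - 2*a^4/5 + a/5


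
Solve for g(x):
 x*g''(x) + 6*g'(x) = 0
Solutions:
 g(x) = C1 + C2/x^5


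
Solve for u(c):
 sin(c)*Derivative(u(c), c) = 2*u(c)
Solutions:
 u(c) = C1*(cos(c) - 1)/(cos(c) + 1)


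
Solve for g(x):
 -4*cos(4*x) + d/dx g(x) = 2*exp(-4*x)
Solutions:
 g(x) = C1 + sin(4*x) - exp(-4*x)/2


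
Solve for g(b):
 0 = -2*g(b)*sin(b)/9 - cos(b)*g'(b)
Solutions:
 g(b) = C1*cos(b)^(2/9)


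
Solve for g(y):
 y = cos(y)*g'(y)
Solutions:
 g(y) = C1 + Integral(y/cos(y), y)


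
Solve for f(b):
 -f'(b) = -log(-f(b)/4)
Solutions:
 -Integral(1/(log(-_y) - 2*log(2)), (_y, f(b))) = C1 - b


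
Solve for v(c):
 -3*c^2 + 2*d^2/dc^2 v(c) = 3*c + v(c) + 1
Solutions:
 v(c) = C1*exp(-sqrt(2)*c/2) + C2*exp(sqrt(2)*c/2) - 3*c^2 - 3*c - 13


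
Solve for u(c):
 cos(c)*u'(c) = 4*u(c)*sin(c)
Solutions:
 u(c) = C1/cos(c)^4


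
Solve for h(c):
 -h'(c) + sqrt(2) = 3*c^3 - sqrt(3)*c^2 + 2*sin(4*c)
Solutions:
 h(c) = C1 - 3*c^4/4 + sqrt(3)*c^3/3 + sqrt(2)*c + cos(4*c)/2


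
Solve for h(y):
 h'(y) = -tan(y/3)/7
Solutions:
 h(y) = C1 + 3*log(cos(y/3))/7


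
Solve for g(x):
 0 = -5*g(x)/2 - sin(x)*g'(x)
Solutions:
 g(x) = C1*(cos(x) + 1)^(5/4)/(cos(x) - 1)^(5/4)


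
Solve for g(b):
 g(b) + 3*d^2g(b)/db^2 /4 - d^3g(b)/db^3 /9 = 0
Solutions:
 g(b) = C1*exp(b*(-3^(2/3)*(8*sqrt(97) + 113)^(1/3) - 27*3^(1/3)/(8*sqrt(97) + 113)^(1/3) + 18)/8)*sin(3*3^(1/6)*b*(-(8*sqrt(97) + 113)^(1/3) + 9*3^(2/3)/(8*sqrt(97) + 113)^(1/3))/8) + C2*exp(b*(-3^(2/3)*(8*sqrt(97) + 113)^(1/3) - 27*3^(1/3)/(8*sqrt(97) + 113)^(1/3) + 18)/8)*cos(3*3^(1/6)*b*(-(8*sqrt(97) + 113)^(1/3) + 9*3^(2/3)/(8*sqrt(97) + 113)^(1/3))/8) + C3*exp(b*(27*3^(1/3)/(8*sqrt(97) + 113)^(1/3) + 9 + 3^(2/3)*(8*sqrt(97) + 113)^(1/3))/4)


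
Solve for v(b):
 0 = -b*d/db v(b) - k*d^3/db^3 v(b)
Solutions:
 v(b) = C1 + Integral(C2*airyai(b*(-1/k)^(1/3)) + C3*airybi(b*(-1/k)^(1/3)), b)


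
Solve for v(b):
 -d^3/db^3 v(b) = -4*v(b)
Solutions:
 v(b) = C3*exp(2^(2/3)*b) + (C1*sin(2^(2/3)*sqrt(3)*b/2) + C2*cos(2^(2/3)*sqrt(3)*b/2))*exp(-2^(2/3)*b/2)


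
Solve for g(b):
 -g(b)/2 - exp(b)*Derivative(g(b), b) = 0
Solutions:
 g(b) = C1*exp(exp(-b)/2)


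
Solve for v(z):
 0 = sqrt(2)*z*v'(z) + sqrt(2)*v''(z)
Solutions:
 v(z) = C1 + C2*erf(sqrt(2)*z/2)


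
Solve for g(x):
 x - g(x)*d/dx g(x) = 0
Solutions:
 g(x) = -sqrt(C1 + x^2)
 g(x) = sqrt(C1 + x^2)


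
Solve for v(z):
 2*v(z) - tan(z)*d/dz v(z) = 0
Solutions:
 v(z) = C1*sin(z)^2


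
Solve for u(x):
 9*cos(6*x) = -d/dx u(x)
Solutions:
 u(x) = C1 - 3*sin(6*x)/2


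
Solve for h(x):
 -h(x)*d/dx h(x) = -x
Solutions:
 h(x) = -sqrt(C1 + x^2)
 h(x) = sqrt(C1 + x^2)


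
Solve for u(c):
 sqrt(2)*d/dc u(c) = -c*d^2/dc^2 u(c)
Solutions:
 u(c) = C1 + C2*c^(1 - sqrt(2))


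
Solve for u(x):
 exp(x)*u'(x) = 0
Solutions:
 u(x) = C1


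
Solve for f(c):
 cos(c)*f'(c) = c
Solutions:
 f(c) = C1 + Integral(c/cos(c), c)


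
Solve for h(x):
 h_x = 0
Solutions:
 h(x) = C1


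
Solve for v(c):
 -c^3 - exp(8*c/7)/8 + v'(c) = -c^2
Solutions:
 v(c) = C1 + c^4/4 - c^3/3 + 7*exp(8*c/7)/64


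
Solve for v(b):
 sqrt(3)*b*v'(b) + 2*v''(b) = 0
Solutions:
 v(b) = C1 + C2*erf(3^(1/4)*b/2)


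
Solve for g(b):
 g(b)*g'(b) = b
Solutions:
 g(b) = -sqrt(C1 + b^2)
 g(b) = sqrt(C1 + b^2)


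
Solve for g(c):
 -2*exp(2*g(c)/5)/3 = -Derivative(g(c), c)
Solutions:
 g(c) = 5*log(-sqrt(-1/(C1 + 2*c))) - 5*log(2) + 5*log(30)/2
 g(c) = 5*log(-1/(C1 + 2*c))/2 - 5*log(2) + 5*log(30)/2


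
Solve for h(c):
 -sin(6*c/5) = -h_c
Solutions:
 h(c) = C1 - 5*cos(6*c/5)/6


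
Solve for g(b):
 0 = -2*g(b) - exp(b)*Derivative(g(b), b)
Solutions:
 g(b) = C1*exp(2*exp(-b))


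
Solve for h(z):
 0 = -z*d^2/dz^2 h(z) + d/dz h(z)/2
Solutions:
 h(z) = C1 + C2*z^(3/2)


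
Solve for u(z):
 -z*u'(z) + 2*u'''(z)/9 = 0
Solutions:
 u(z) = C1 + Integral(C2*airyai(6^(2/3)*z/2) + C3*airybi(6^(2/3)*z/2), z)


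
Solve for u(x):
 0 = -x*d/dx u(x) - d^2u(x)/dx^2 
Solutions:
 u(x) = C1 + C2*erf(sqrt(2)*x/2)


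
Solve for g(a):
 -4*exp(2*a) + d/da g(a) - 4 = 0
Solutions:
 g(a) = C1 + 4*a + 2*exp(2*a)


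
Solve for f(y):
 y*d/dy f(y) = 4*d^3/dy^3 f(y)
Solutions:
 f(y) = C1 + Integral(C2*airyai(2^(1/3)*y/2) + C3*airybi(2^(1/3)*y/2), y)


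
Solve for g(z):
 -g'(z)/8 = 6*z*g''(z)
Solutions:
 g(z) = C1 + C2*z^(47/48)


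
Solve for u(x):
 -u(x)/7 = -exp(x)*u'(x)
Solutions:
 u(x) = C1*exp(-exp(-x)/7)


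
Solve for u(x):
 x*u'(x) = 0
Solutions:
 u(x) = C1


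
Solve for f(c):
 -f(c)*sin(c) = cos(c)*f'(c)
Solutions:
 f(c) = C1*cos(c)


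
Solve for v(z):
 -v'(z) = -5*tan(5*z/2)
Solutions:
 v(z) = C1 - 2*log(cos(5*z/2))


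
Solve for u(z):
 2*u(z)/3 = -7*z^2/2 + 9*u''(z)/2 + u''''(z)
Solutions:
 u(z) = C1*exp(-sqrt(3)*z*sqrt(-27 + 5*sqrt(33))/6) + C2*exp(sqrt(3)*z*sqrt(-27 + 5*sqrt(33))/6) + C3*sin(sqrt(3)*z*sqrt(27 + 5*sqrt(33))/6) + C4*cos(sqrt(3)*z*sqrt(27 + 5*sqrt(33))/6) - 21*z^2/4 - 567/8


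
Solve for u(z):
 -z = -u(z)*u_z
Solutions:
 u(z) = -sqrt(C1 + z^2)
 u(z) = sqrt(C1 + z^2)


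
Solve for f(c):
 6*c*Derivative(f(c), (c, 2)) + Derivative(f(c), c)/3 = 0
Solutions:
 f(c) = C1 + C2*c^(17/18)


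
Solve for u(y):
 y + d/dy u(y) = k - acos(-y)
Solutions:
 u(y) = C1 + k*y - y^2/2 - y*acos(-y) - sqrt(1 - y^2)


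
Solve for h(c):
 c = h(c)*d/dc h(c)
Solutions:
 h(c) = -sqrt(C1 + c^2)
 h(c) = sqrt(C1 + c^2)


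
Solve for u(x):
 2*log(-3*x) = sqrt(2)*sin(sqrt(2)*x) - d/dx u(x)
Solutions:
 u(x) = C1 - 2*x*log(-x) - 2*x*log(3) + 2*x - cos(sqrt(2)*x)


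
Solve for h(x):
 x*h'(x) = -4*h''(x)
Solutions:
 h(x) = C1 + C2*erf(sqrt(2)*x/4)


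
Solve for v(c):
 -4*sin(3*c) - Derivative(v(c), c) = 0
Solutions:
 v(c) = C1 + 4*cos(3*c)/3


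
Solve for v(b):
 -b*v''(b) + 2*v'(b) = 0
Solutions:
 v(b) = C1 + C2*b^3


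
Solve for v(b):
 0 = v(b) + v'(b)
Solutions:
 v(b) = C1*exp(-b)


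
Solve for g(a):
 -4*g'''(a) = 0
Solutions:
 g(a) = C1 + C2*a + C3*a^2


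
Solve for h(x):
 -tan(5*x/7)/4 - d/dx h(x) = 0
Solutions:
 h(x) = C1 + 7*log(cos(5*x/7))/20


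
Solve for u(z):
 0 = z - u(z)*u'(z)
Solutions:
 u(z) = -sqrt(C1 + z^2)
 u(z) = sqrt(C1 + z^2)


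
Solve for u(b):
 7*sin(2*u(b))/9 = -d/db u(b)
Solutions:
 7*b/9 + log(cos(2*u(b)) - 1)/4 - log(cos(2*u(b)) + 1)/4 = C1


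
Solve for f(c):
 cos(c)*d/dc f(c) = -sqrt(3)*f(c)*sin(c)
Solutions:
 f(c) = C1*cos(c)^(sqrt(3))


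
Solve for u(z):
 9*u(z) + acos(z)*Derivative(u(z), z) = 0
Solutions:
 u(z) = C1*exp(-9*Integral(1/acos(z), z))


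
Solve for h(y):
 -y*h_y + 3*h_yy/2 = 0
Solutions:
 h(y) = C1 + C2*erfi(sqrt(3)*y/3)


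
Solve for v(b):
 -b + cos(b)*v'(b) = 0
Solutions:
 v(b) = C1 + Integral(b/cos(b), b)


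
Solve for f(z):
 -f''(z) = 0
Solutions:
 f(z) = C1 + C2*z


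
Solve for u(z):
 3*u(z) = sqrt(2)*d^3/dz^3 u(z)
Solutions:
 u(z) = C3*exp(2^(5/6)*3^(1/3)*z/2) + (C1*sin(6^(5/6)*z/4) + C2*cos(6^(5/6)*z/4))*exp(-2^(5/6)*3^(1/3)*z/4)


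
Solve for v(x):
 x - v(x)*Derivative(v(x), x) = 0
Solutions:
 v(x) = -sqrt(C1 + x^2)
 v(x) = sqrt(C1 + x^2)


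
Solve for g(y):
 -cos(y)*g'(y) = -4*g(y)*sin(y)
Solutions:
 g(y) = C1/cos(y)^4


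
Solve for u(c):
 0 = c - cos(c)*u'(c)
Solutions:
 u(c) = C1 + Integral(c/cos(c), c)


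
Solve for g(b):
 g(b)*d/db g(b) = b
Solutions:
 g(b) = -sqrt(C1 + b^2)
 g(b) = sqrt(C1 + b^2)


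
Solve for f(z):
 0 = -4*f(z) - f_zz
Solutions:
 f(z) = C1*sin(2*z) + C2*cos(2*z)


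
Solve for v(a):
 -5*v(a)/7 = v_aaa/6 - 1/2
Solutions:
 v(a) = C3*exp(-30^(1/3)*7^(2/3)*a/7) + (C1*sin(10^(1/3)*3^(5/6)*7^(2/3)*a/14) + C2*cos(10^(1/3)*3^(5/6)*7^(2/3)*a/14))*exp(30^(1/3)*7^(2/3)*a/14) + 7/10


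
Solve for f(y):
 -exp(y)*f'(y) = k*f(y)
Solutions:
 f(y) = C1*exp(k*exp(-y))


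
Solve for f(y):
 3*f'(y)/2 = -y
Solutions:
 f(y) = C1 - y^2/3


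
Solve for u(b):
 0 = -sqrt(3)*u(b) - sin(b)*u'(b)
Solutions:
 u(b) = C1*(cos(b) + 1)^(sqrt(3)/2)/(cos(b) - 1)^(sqrt(3)/2)


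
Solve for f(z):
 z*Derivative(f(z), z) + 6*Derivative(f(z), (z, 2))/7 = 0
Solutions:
 f(z) = C1 + C2*erf(sqrt(21)*z/6)


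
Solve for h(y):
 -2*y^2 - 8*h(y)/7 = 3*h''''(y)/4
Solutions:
 h(y) = -7*y^2/4 + (C1*sin(42^(3/4)*y/21) + C2*cos(42^(3/4)*y/21))*exp(-42^(3/4)*y/21) + (C3*sin(42^(3/4)*y/21) + C4*cos(42^(3/4)*y/21))*exp(42^(3/4)*y/21)


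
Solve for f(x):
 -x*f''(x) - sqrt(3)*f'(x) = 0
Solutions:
 f(x) = C1 + C2*x^(1 - sqrt(3))


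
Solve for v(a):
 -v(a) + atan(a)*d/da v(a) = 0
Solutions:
 v(a) = C1*exp(Integral(1/atan(a), a))


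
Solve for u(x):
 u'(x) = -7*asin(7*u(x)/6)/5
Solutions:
 Integral(1/asin(7*_y/6), (_y, u(x))) = C1 - 7*x/5


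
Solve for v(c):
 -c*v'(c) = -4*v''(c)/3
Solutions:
 v(c) = C1 + C2*erfi(sqrt(6)*c/4)


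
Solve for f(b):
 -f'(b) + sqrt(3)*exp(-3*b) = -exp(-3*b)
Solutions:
 f(b) = C1 - sqrt(3)*exp(-3*b)/3 - exp(-3*b)/3


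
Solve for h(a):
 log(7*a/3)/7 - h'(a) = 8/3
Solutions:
 h(a) = C1 + a*log(a)/7 - 59*a/21 - a*log(3)/7 + a*log(7)/7


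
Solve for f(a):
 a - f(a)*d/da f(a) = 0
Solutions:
 f(a) = -sqrt(C1 + a^2)
 f(a) = sqrt(C1 + a^2)


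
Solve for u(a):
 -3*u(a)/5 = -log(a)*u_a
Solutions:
 u(a) = C1*exp(3*li(a)/5)


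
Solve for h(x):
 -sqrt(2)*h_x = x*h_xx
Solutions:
 h(x) = C1 + C2*x^(1 - sqrt(2))


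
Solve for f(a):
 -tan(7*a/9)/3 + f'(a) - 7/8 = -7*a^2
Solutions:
 f(a) = C1 - 7*a^3/3 + 7*a/8 - 3*log(cos(7*a/9))/7


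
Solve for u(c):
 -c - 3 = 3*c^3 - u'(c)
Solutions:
 u(c) = C1 + 3*c^4/4 + c^2/2 + 3*c


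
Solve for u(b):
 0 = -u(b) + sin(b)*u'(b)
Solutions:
 u(b) = C1*sqrt(cos(b) - 1)/sqrt(cos(b) + 1)


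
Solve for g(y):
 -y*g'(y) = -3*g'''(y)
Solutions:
 g(y) = C1 + Integral(C2*airyai(3^(2/3)*y/3) + C3*airybi(3^(2/3)*y/3), y)


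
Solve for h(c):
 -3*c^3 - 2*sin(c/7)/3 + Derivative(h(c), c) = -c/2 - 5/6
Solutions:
 h(c) = C1 + 3*c^4/4 - c^2/4 - 5*c/6 - 14*cos(c/7)/3


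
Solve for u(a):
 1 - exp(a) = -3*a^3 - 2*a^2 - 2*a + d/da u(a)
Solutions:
 u(a) = C1 + 3*a^4/4 + 2*a^3/3 + a^2 + a - exp(a)


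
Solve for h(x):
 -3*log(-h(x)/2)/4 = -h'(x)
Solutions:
 -4*Integral(1/(log(-_y) - log(2)), (_y, h(x)))/3 = C1 - x


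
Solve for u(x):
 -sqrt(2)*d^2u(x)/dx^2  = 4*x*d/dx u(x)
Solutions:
 u(x) = C1 + C2*erf(2^(1/4)*x)


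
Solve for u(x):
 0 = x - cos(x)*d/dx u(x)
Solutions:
 u(x) = C1 + Integral(x/cos(x), x)


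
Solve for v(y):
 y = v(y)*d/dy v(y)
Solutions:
 v(y) = -sqrt(C1 + y^2)
 v(y) = sqrt(C1 + y^2)


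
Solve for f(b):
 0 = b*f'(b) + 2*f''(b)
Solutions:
 f(b) = C1 + C2*erf(b/2)


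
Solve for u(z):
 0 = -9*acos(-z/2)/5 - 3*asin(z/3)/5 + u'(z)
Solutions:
 u(z) = C1 + 9*z*acos(-z/2)/5 + 3*z*asin(z/3)/5 + 9*sqrt(4 - z^2)/5 + 3*sqrt(9 - z^2)/5


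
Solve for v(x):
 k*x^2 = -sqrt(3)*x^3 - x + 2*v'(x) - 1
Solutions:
 v(x) = C1 + k*x^3/6 + sqrt(3)*x^4/8 + x^2/4 + x/2


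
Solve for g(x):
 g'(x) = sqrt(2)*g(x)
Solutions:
 g(x) = C1*exp(sqrt(2)*x)


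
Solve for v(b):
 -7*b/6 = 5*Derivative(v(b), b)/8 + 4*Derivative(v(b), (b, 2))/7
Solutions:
 v(b) = C1 + C2*exp(-35*b/32) - 14*b^2/15 + 128*b/75


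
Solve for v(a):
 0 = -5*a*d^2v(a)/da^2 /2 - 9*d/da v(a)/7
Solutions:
 v(a) = C1 + C2*a^(17/35)


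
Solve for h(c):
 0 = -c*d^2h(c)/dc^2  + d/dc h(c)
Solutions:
 h(c) = C1 + C2*c^2


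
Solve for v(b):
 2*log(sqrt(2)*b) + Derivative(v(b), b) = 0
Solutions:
 v(b) = C1 - 2*b*log(b) - b*log(2) + 2*b


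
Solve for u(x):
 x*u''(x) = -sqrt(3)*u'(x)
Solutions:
 u(x) = C1 + C2*x^(1 - sqrt(3))


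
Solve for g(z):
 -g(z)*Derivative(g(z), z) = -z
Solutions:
 g(z) = -sqrt(C1 + z^2)
 g(z) = sqrt(C1 + z^2)


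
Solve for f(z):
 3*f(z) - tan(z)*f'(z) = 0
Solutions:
 f(z) = C1*sin(z)^3


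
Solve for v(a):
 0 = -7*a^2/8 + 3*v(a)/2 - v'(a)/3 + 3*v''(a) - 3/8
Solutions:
 v(a) = 7*a^2/12 + 7*a/27 + (C1*sin(sqrt(161)*a/18) + C2*cos(sqrt(161)*a/18))*exp(a/18) - 1969/972


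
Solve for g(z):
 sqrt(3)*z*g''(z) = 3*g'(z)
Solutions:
 g(z) = C1 + C2*z^(1 + sqrt(3))
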